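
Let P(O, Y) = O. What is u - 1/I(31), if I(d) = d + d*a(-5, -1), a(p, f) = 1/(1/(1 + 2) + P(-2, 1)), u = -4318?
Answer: -267721/62 ≈ -4318.1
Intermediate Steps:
a(p, f) = -3/5 (a(p, f) = 1/(1/(1 + 2) - 2) = 1/(1/3 - 2) = 1/(-5/3) = -3/5)
I(d) = 2*d/5 (I(d) = d + d*(-3/5) = d - 3*d/5 = 2*d/5)
u - 1/I(31) = -4318 - 1/((2/5)*31) = -4318 - 1/62/5 = -4318 - 1*5/62 = -4318 - 5/62 = -267721/62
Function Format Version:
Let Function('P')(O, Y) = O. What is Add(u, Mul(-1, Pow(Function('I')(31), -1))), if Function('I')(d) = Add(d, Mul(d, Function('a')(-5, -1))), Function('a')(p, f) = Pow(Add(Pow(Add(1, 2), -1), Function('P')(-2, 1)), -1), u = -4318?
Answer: Rational(-267721, 62) ≈ -4318.1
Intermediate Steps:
Function('a')(p, f) = Rational(-3, 5) (Function('a')(p, f) = Pow(Add(Pow(Add(1, 2), -1), -2), -1) = Pow(Add(Pow(3, -1), -2), -1) = Pow(Add(Rational(1, 3), -2), -1) = Pow(Rational(-5, 3), -1) = Rational(-3, 5))
Function('I')(d) = Mul(Rational(2, 5), d) (Function('I')(d) = Add(d, Mul(d, Rational(-3, 5))) = Add(d, Mul(Rational(-3, 5), d)) = Mul(Rational(2, 5), d))
Add(u, Mul(-1, Pow(Function('I')(31), -1))) = Add(-4318, Mul(-1, Pow(Mul(Rational(2, 5), 31), -1))) = Add(-4318, Mul(-1, Pow(Rational(62, 5), -1))) = Add(-4318, Mul(-1, Rational(5, 62))) = Add(-4318, Rational(-5, 62)) = Rational(-267721, 62)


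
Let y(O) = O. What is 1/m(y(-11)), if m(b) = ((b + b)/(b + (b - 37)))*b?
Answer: -59/242 ≈ -0.24380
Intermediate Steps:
m(b) = 2*b**2/(-37 + 2*b) (m(b) = ((2*b)/(b + (-37 + b)))*b = ((2*b)/(-37 + 2*b))*b = (2*b/(-37 + 2*b))*b = 2*b**2/(-37 + 2*b))
1/m(y(-11)) = 1/(2*(-11)**2/(-37 + 2*(-11))) = 1/(2*121/(-37 - 22)) = 1/(2*121/(-59)) = 1/(2*121*(-1/59)) = 1/(-242/59) = -59/242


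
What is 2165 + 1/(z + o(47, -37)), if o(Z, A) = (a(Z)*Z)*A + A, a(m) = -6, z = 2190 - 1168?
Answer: 24722136/11419 ≈ 2165.0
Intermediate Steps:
z = 1022
o(Z, A) = A - 6*A*Z (o(Z, A) = (-6*Z)*A + A = -6*A*Z + A = A - 6*A*Z)
2165 + 1/(z + o(47, -37)) = 2165 + 1/(1022 - 37*(1 - 6*47)) = 2165 + 1/(1022 - 37*(1 - 282)) = 2165 + 1/(1022 - 37*(-281)) = 2165 + 1/(1022 + 10397) = 2165 + 1/11419 = 24722136/11419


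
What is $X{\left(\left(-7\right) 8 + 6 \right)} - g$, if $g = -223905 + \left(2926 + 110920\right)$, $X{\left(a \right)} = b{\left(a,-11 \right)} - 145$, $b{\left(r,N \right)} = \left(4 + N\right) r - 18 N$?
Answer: $110462$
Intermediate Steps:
$b{\left(r,N \right)} = - 18 N + r \left(4 + N\right)$ ($b{\left(r,N \right)} = r \left(4 + N\right) - 18 N = - 18 N + r \left(4 + N\right)$)
$X{\left(a \right)} = 53 - 7 a$ ($X{\left(a \right)} = \left(\left(-18\right) \left(-11\right) + 4 a - 11 a\right) - 145 = \left(198 + 4 a - 11 a\right) - 145 = \left(198 - 7 a\right) - 145 = 53 - 7 a$)
$g = -110059$ ($g = -223905 + 113846 = -110059$)
$X{\left(\left(-7\right) 8 + 6 \right)} - g = \left(53 - 7 \left(\left(-7\right) 8 + 6\right)\right) - -110059 = \left(53 - 7 \left(-56 + 6\right)\right) + 110059 = \left(53 - -350\right) + 110059 = \left(53 + 350\right) + 110059 = 403 + 110059 = 110462$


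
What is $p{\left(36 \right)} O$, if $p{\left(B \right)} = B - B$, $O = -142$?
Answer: $0$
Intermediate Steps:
$p{\left(B \right)} = 0$
$p{\left(36 \right)} O = 0 \left(-142\right) = 0$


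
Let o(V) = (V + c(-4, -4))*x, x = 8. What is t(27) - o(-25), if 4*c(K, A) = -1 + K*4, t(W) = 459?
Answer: 693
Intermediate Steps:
c(K, A) = -1/4 + K (c(K, A) = (-1 + K*4)/4 = (-1 + 4*K)/4 = -1/4 + K)
o(V) = -34 + 8*V (o(V) = (V + (-1/4 - 4))*8 = (V - 17/4)*8 = (-17/4 + V)*8 = -34 + 8*V)
t(27) - o(-25) = 459 - (-34 + 8*(-25)) = 459 - (-34 - 200) = 459 - 1*(-234) = 459 + 234 = 693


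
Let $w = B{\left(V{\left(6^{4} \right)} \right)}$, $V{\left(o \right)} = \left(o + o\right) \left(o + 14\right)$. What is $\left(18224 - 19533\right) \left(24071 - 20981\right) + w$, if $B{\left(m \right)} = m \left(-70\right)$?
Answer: $-241731210$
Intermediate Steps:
$V{\left(o \right)} = 2 o \left(14 + o\right)$
$B{\left(m \right)} = - 70 m$
$w = -237686400$ ($w = - 70 \cdot 2 \cdot 6^{4} \left(14 + 6^{4}\right) = - 70 \cdot 2 \cdot 1296 \left(14 + 1296\right) = - 70 \cdot 2 \cdot 1296 \cdot 1310 = \left(-70\right) 3395520 = -237686400$)
$\left(18224 - 19533\right) \left(24071 - 20981\right) + w = \left(18224 - 19533\right) \left(24071 - 20981\right) - 237686400 = \left(-1309\right) 3090 - 237686400 = -4044810 - 237686400 = -241731210$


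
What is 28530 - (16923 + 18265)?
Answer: -6658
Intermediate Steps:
28530 - (16923 + 18265) = 28530 - 1*35188 = 28530 - 35188 = -6658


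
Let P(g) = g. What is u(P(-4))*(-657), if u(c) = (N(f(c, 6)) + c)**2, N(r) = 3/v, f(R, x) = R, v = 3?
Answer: -5913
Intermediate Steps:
N(r) = 1 (N(r) = 3/3 = 3*(1/3) = 1)
u(c) = (1 + c)**2
u(P(-4))*(-657) = (1 - 4)**2*(-657) = (-3)**2*(-657) = 9*(-657) = -5913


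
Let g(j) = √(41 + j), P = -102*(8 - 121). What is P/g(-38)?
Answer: 3842*√3 ≈ 6654.5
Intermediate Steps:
P = 11526 (P = -102*(-113) = 11526)
P/g(-38) = 11526/(√(41 - 38)) = 11526/(√3) = 11526*(√3/3) = 3842*√3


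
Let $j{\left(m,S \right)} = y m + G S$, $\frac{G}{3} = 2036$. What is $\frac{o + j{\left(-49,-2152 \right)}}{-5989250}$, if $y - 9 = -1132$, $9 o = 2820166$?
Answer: $\frac{22996867}{10780650} \approx 2.1332$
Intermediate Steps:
$o = \frac{2820166}{9}$ ($o = \frac{1}{9} \cdot 2820166 = \frac{2820166}{9} \approx 3.1335 \cdot 10^{5}$)
$G = 6108$ ($G = 3 \cdot 2036 = 6108$)
$y = -1123$ ($y = 9 - 1132 = -1123$)
$j{\left(m,S \right)} = - 1123 m + 6108 S$
$\frac{o + j{\left(-49,-2152 \right)}}{-5989250} = \frac{\frac{2820166}{9} + \left(\left(-1123\right) \left(-49\right) + 6108 \left(-2152\right)\right)}{-5989250} = \left(\frac{2820166}{9} + \left(55027 - 13144416\right)\right) \left(- \frac{1}{5989250}\right) = \left(\frac{2820166}{9} - 13089389\right) \left(- \frac{1}{5989250}\right) = \left(- \frac{114984335}{9}\right) \left(- \frac{1}{5989250}\right) = \frac{22996867}{10780650}$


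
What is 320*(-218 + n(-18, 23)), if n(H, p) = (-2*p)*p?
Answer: -408320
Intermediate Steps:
n(H, p) = -2*p²
320*(-218 + n(-18, 23)) = 320*(-218 - 2*23²) = 320*(-218 - 2*529) = 320*(-218 - 1058) = 320*(-1276) = -408320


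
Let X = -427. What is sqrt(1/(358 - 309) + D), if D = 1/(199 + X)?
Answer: sqrt(10203)/798 ≈ 0.12658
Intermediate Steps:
D = -1/228 (D = 1/(199 - 427) = 1/(-228) = -1/228 ≈ -0.0043860)
sqrt(1/(358 - 309) + D) = sqrt(1/(358 - 309) - 1/228) = sqrt(1/49 - 1/228) = sqrt(179/11172) = sqrt(10203)/798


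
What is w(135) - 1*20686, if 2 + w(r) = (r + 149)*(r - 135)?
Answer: -20688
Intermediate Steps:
w(r) = -2 + (-135 + r)*(149 + r) (w(r) = -2 + (r + 149)*(r - 135) = -2 + (149 + r)*(-135 + r) = -2 + (-135 + r)*(149 + r))
w(135) - 1*20686 = (-20117 + 135² + 14*135) - 1*20686 = (-20117 + 18225 + 1890) - 20686 = -2 - 20686 = -20688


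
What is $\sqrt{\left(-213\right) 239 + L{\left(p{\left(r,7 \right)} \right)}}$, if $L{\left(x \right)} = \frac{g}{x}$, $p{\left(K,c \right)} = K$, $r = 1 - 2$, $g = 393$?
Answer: $30 i \sqrt{57} \approx 226.5 i$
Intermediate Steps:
$r = -1$ ($r = 1 - 2 = -1$)
$L{\left(x \right)} = \frac{393}{x}$
$\sqrt{\left(-213\right) 239 + L{\left(p{\left(r,7 \right)} \right)}} = \sqrt{\left(-213\right) 239 + \frac{393}{-1}} = \sqrt{-50907 + 393 \left(-1\right)} = \sqrt{-50907 - 393} = \sqrt{-51300} = 30 i \sqrt{57}$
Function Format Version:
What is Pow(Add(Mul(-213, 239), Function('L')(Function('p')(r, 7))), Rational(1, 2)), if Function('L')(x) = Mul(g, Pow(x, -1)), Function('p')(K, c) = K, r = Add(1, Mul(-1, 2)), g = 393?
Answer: Mul(30, I, Pow(57, Rational(1, 2))) ≈ Mul(226.50, I)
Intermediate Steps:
r = -1 (r = Add(1, -2) = -1)
Function('L')(x) = Mul(393, Pow(x, -1))
Pow(Add(Mul(-213, 239), Function('L')(Function('p')(r, 7))), Rational(1, 2)) = Pow(Add(Mul(-213, 239), Mul(393, Pow(-1, -1))), Rational(1, 2)) = Pow(Add(-50907, Mul(393, -1)), Rational(1, 2)) = Pow(Add(-50907, -393), Rational(1, 2)) = Pow(-51300, Rational(1, 2)) = Mul(30, I, Pow(57, Rational(1, 2)))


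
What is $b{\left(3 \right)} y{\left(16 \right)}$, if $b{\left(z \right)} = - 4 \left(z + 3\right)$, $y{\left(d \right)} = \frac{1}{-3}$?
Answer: $8$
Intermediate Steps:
$y{\left(d \right)} = - \frac{1}{3}$
$b{\left(z \right)} = -12 - 4 z$ ($b{\left(z \right)} = - 4 \left(3 + z\right) = -12 - 4 z$)
$b{\left(3 \right)} y{\left(16 \right)} = \left(-12 - 12\right) \left(- \frac{1}{3}\right) = \left(-24\right) \left(- \frac{1}{3}\right) = 8$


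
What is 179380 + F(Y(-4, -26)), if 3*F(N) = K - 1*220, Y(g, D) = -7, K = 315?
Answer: 538235/3 ≈ 1.7941e+5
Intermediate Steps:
F(N) = 95/3 (F(N) = (315 - 1*220)/3 = (315 - 220)/3 = (⅓)*95 = 95/3)
179380 + F(Y(-4, -26)) = 179380 + 95/3 = 538235/3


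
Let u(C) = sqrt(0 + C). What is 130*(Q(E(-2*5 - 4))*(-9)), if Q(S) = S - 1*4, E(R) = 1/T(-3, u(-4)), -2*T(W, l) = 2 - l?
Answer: 5265 + 585*I ≈ 5265.0 + 585.0*I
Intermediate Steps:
u(C) = sqrt(C)
T(W, l) = -1 + l/2 (T(W, l) = -(2 - l)/2 = -1 + l/2)
E(R) = (-1 - I)/2 (E(R) = 1/(-1 + sqrt(-4)/2) = 1/(-1 + (2*I)/2) = 1/(-1 + I) = (-1 - I)/2)
Q(S) = -4 + S (Q(S) = S - 4 = -4 + S)
130*(Q(E(-2*5 - 4))*(-9)) = 130*((-4 + (-1/2 - I/2))*(-9)) = 130*((-9/2 - I/2)*(-9)) = 130*(81/2 + 9*I/2) = 5265 + 585*I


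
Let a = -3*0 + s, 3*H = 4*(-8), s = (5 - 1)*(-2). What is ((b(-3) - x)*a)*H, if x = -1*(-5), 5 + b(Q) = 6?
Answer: -1024/3 ≈ -341.33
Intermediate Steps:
b(Q) = 1 (b(Q) = -5 + 6 = 1)
s = -8 (s = 4*(-2) = -8)
x = 5
H = -32/3 (H = (4*(-8))/3 = (⅓)*(-32) = -32/3 ≈ -10.667)
a = -8 (a = -3*0 - 8 = 0 - 8 = -8)
((b(-3) - x)*a)*H = ((1 - 1*5)*(-8))*(-32/3) = ((1 - 5)*(-8))*(-32/3) = -4*(-8)*(-32/3) = 32*(-32/3) = -1024/3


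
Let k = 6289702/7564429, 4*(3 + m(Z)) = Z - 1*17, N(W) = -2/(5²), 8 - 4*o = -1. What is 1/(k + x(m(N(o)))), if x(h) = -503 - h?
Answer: -756442900/374362468617 ≈ -0.0020206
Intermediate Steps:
o = 9/4 (o = 2 - ¼*(-1) = 2 + ¼ = 9/4 ≈ 2.2500)
N(W) = -2/25
m(Z) = -29/4 + Z/4 (m(Z) = -3 + (Z - 1*17)/4 = -3 + (Z - 17)/4 = -3 + (-17 + Z)/4 = -3 + (-17/4 + Z/4) = -29/4 + Z/4)
k = 6289702/7564429 (k = 6289702*(1/7564429) = 6289702/7564429 ≈ 0.83148)
1/(k + x(m(N(o)))) = 1/(6289702/7564429 + (-503 - (-29/4 + (¼)*(-2/25)))) = 1/(6289702/7564429 + (-503 - (-29/4 - 1/50))) = 1/(6289702/7564429 + (-503 - 1*(-727/100))) = 1/(6289702/7564429 + (-503 + 727/100)) = 1/(6289702/7564429 - 49573/100) = 1/(-374362468617/756442900) = -756442900/374362468617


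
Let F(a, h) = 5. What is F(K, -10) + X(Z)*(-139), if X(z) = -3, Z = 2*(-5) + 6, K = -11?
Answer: 422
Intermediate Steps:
Z = -4 (Z = -10 + 6 = -4)
F(K, -10) + X(Z)*(-139) = 5 - 3*(-139) = 5 + 417 = 422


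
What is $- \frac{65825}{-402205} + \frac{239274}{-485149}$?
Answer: $- \frac{1837207607}{5575124387} \approx -0.32954$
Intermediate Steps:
$- \frac{65825}{-402205} + \frac{239274}{-485149} = \left(-65825\right) \left(- \frac{1}{402205}\right) + 239274 \left(- \frac{1}{485149}\right) = \frac{13165}{80441} - \frac{34182}{69307} = - \frac{1837207607}{5575124387}$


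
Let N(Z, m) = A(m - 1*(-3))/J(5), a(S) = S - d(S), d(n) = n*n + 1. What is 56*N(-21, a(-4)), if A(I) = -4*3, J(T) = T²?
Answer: -672/25 ≈ -26.880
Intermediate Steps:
d(n) = 1 + n² (d(n) = n² + 1 = 1 + n²)
A(I) = -12
a(S) = -1 + S - S² (a(S) = S - (1 + S²) = S + (-1 - S²) = -1 + S - S²)
N(Z, m) = -12/25 (N(Z, m) = -12/(5²) = -12/25)
56*N(-21, a(-4)) = 56*(-12/25) = -672/25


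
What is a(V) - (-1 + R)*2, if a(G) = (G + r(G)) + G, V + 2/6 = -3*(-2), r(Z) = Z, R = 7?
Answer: 5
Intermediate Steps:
V = 17/3 (V = -⅓ - 3*(-2) = -⅓ + 6 = 17/3 ≈ 5.6667)
a(G) = 3*G (a(G) = (G + G) + G = 2*G + G = 3*G)
a(V) - (-1 + R)*2 = 3*(17/3) - (-1 + 7)*2 = 17 - 6*2 = 17 - 1*12 = 17 - 12 = 5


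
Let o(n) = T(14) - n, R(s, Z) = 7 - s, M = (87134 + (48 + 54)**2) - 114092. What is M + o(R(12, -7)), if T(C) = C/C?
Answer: -16548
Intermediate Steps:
T(C) = 1
M = -16554 (M = (87134 + 102**2) - 114092 = (87134 + 10404) - 114092 = 97538 - 114092 = -16554)
o(n) = 1 - n
M + o(R(12, -7)) = -16554 + (1 - (7 - 1*12)) = -16554 + (1 - (7 - 12)) = -16554 + (1 - 1*(-5)) = -16554 + (1 + 5) = -16554 + 6 = -16548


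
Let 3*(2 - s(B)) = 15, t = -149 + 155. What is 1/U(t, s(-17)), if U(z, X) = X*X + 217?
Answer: 1/226 ≈ 0.0044248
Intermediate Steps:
t = 6
s(B) = -3 (s(B) = 2 - ⅓*15 = 2 - 5 = -3)
U(z, X) = 217 + X² (U(z, X) = X² + 217 = 217 + X²)
1/U(t, s(-17)) = 1/(217 + (-3)²) = 1/(217 + 9) = 1/226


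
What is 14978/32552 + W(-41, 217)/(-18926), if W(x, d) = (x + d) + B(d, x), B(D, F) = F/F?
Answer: 69427981/154019788 ≈ 0.45077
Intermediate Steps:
B(D, F) = 1
W(x, d) = 1 + d + x (W(x, d) = (x + d) + 1 = (d + x) + 1 = 1 + d + x)
14978/32552 + W(-41, 217)/(-18926) = 14978/32552 + (1 + 217 - 41)/(-18926) = 14978*(1/32552) + 177*(-1/18926) = 7489/16276 - 177/18926 = 69427981/154019788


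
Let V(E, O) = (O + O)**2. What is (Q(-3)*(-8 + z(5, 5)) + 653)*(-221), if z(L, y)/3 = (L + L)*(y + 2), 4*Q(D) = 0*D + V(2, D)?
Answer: -546091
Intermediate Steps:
V(E, O) = 4*O**2 (V(E, O) = (2*O)**2 = 4*O**2)
Q(D) = D**2 (Q(D) = (0*D + 4*D**2)/4 = (0 + 4*D**2)/4 = (4*D**2)/4 = D**2)
z(L, y) = 6*L*(2 + y) (z(L, y) = 3*((L + L)*(y + 2)) = 3*((2*L)*(2 + y)) = 3*(2*L*(2 + y)) = 6*L*(2 + y))
(Q(-3)*(-8 + z(5, 5)) + 653)*(-221) = ((-3)**2*(-8 + 6*5*(2 + 5)) + 653)*(-221) = (9*(-8 + 6*5*7) + 653)*(-221) = (9*(-8 + 210) + 653)*(-221) = (9*202 + 653)*(-221) = (1818 + 653)*(-221) = 2471*(-221) = -546091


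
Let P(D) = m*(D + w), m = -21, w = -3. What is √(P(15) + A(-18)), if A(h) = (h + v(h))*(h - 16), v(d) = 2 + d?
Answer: 2*√226 ≈ 30.067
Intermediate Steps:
A(h) = (-16 + h)*(2 + 2*h) (A(h) = (h + (2 + h))*(h - 16) = (2 + 2*h)*(-16 + h) = (-16 + h)*(2 + 2*h))
P(D) = 63 - 21*D (P(D) = -21*(D - 3) = -21*(-3 + D) = 63 - 21*D)
√(P(15) + A(-18)) = √((63 - 21*15) + (-32 - 30*(-18) + 2*(-18)²)) = √((63 - 315) + (-32 + 540 + 2*324)) = √(-252 + (-32 + 540 + 648)) = √(-252 + 1156) = √904 = 2*√226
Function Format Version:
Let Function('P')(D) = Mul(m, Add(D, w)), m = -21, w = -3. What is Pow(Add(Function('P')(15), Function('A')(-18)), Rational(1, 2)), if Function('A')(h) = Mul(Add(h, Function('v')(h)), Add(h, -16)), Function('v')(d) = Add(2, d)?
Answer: Mul(2, Pow(226, Rational(1, 2))) ≈ 30.067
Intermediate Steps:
Function('A')(h) = Mul(Add(-16, h), Add(2, Mul(2, h))) (Function('A')(h) = Mul(Add(h, Add(2, h)), Add(h, -16)) = Mul(Add(2, Mul(2, h)), Add(-16, h)) = Mul(Add(-16, h), Add(2, Mul(2, h))))
Function('P')(D) = Add(63, Mul(-21, D)) (Function('P')(D) = Mul(-21, Add(D, -3)) = Mul(-21, Add(-3, D)) = Add(63, Mul(-21, D)))
Pow(Add(Function('P')(15), Function('A')(-18)), Rational(1, 2)) = Pow(Add(Add(63, Mul(-21, 15)), Add(-32, Mul(-30, -18), Mul(2, Pow(-18, 2)))), Rational(1, 2)) = Pow(Add(Add(63, -315), Add(-32, 540, Mul(2, 324))), Rational(1, 2)) = Pow(Add(-252, Add(-32, 540, 648)), Rational(1, 2)) = Pow(Add(-252, 1156), Rational(1, 2)) = Pow(904, Rational(1, 2)) = Mul(2, Pow(226, Rational(1, 2)))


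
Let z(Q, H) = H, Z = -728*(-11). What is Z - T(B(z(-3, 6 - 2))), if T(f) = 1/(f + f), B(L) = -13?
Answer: 208209/26 ≈ 8008.0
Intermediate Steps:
Z = 8008
T(f) = 1/(2*f)
Z - T(B(z(-3, 6 - 2))) = 8008 - 1/(2*(-13)) = 8008 - (-1)/(2*13) = 8008 - 1*(-1/26) = 8008 + 1/26 = 208209/26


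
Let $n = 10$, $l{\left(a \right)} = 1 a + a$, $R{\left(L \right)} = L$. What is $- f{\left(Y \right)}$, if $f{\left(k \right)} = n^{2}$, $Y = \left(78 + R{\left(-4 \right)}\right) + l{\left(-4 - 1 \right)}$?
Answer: $-100$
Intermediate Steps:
$l{\left(a \right)} = 2 a$ ($l{\left(a \right)} = a + a = 2 a$)
$Y = 64$ ($Y = \left(78 - 4\right) + 2 \left(-4 - 1\right) = 74 + 2 \left(-5\right) = 74 - 10 = 64$)
$f{\left(k \right)} = 100$ ($f{\left(k \right)} = 10^{2} = 100$)
$- f{\left(Y \right)} = \left(-1\right) 100 = -100$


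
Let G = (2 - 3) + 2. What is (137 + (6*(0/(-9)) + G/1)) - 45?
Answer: 93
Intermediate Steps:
G = 1 (G = -1 + 2 = 1)
(137 + (6*(0/(-9)) + G/1)) - 45 = (137 + (6*(0/(-9)) + 1/1)) - 45 = (137 + (6*(0*(-⅑)) + 1*1)) - 45 = (137 + (6*0 + 1)) - 45 = (137 + (0 + 1)) - 45 = (137 + 1) - 45 = 138 - 45 = 93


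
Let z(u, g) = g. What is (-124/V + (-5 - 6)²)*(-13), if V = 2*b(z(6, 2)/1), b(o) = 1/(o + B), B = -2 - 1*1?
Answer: -2379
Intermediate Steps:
B = -3 (B = -2 - 1 = -3)
b(o) = 1/(-3 + o) (b(o) = 1/(o - 3) = 1/(-3 + o))
V = -2 (V = 2/(-3 + 2/1) = 2/(-3 + 2*1) = 2/(-3 + 2) = 2/(-1) = 2*(-1) = -2)
(-124/V + (-5 - 6)²)*(-13) = (-124/(-2) + (-5 - 6)²)*(-13) = (-124*(-½) + (-11)²)*(-13) = (62 + 121)*(-13) = 183*(-13) = -2379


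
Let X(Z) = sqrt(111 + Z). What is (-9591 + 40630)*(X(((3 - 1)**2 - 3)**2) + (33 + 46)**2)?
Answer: 193714399 + 124156*sqrt(7) ≈ 1.9404e+8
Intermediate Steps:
(-9591 + 40630)*(X(((3 - 1)**2 - 3)**2) + (33 + 46)**2) = (-9591 + 40630)*(sqrt(111 + ((3 - 1)**2 - 3)**2) + (33 + 46)**2) = 31039*(sqrt(111 + (2**2 - 3)**2) + 79**2) = 31039*(sqrt(111 + (4 - 3)**2) + 6241) = 31039*(sqrt(111 + 1**2) + 6241) = 31039*(sqrt(111 + 1) + 6241) = 31039*(sqrt(112) + 6241) = 31039*(4*sqrt(7) + 6241) = 31039*(6241 + 4*sqrt(7)) = 193714399 + 124156*sqrt(7)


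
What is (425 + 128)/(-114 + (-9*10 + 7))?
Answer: -553/197 ≈ -2.8071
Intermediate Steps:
(425 + 128)/(-114 + (-9*10 + 7)) = 553/(-114 + (-90 + 7)) = 553/(-114 - 83) = 553/(-197) = 553*(-1/197) = -553/197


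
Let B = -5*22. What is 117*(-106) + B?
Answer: -12512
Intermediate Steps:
B = -110
117*(-106) + B = 117*(-106) - 110 = -12402 - 110 = -12512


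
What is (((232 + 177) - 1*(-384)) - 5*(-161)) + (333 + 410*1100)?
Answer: 452931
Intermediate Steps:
(((232 + 177) - 1*(-384)) - 5*(-161)) + (333 + 410*1100) = ((409 + 384) + 805) + (333 + 451000) = (793 + 805) + 451333 = 1598 + 451333 = 452931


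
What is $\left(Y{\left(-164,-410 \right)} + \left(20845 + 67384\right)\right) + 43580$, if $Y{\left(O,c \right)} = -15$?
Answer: $131794$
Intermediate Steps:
$\left(Y{\left(-164,-410 \right)} + \left(20845 + 67384\right)\right) + 43580 = \left(-15 + \left(20845 + 67384\right)\right) + 43580 = \left(-15 + 88229\right) + 43580 = 88214 + 43580 = 131794$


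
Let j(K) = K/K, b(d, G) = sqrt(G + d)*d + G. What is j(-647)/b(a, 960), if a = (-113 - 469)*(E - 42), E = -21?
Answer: -40/2107676094519 + 2037*sqrt(37626)/2810234792692 ≈ 1.4058e-7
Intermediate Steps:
a = 36666 (a = (-113 - 469)*(-21 - 42) = -582*(-63) = 36666)
b(d, G) = G + d*sqrt(G + d) (b(d, G) = d*sqrt(G + d) + G = G + d*sqrt(G + d))
j(K) = 1
j(-647)/b(a, 960) = 1/(960 + 36666*sqrt(960 + 36666)) = 1/(960 + 36666*sqrt(37626))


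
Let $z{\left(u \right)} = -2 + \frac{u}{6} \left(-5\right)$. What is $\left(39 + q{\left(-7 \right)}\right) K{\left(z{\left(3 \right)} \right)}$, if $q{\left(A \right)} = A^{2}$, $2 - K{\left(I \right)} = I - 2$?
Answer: $748$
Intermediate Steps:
$z{\left(u \right)} = -2 - \frac{5 u}{6}$ ($z{\left(u \right)} = -2 + u \frac{1}{6} \left(-5\right) = -2 + \frac{u}{6} \left(-5\right) = -2 - \frac{5 u}{6}$)
$K{\left(I \right)} = 4 - I$ ($K{\left(I \right)} = 2 - \left(I - 2\right) = 2 - \left(-2 + I\right) = 4 - I$)
$\left(39 + q{\left(-7 \right)}\right) K{\left(z{\left(3 \right)} \right)} = \left(39 + \left(-7\right)^{2}\right) \left(4 - \left(-2 - \frac{5}{2}\right)\right) = \left(39 + 49\right) \left(4 - \left(-2 - \frac{5}{2}\right)\right) = 88 \left(4 - - \frac{9}{2}\right) = 88 \left(4 + \frac{9}{2}\right) = 88 \cdot \frac{17}{2} = 748$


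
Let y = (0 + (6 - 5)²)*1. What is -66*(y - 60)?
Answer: 3894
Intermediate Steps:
y = 1 (y = (0 + 1²)*1 = (0 + 1)*1 = 1*1 = 1)
-66*(y - 60) = -66*(1 - 60) = -66*(-59) = 3894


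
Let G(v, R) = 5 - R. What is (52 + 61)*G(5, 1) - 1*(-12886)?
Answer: 13338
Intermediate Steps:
(52 + 61)*G(5, 1) - 1*(-12886) = (52 + 61)*(5 - 1*1) - 1*(-12886) = 113*(5 - 1) + 12886 = 113*4 + 12886 = 452 + 12886 = 13338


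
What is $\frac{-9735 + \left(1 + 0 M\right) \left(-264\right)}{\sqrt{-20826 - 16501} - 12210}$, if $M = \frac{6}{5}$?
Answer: $\frac{122087790}{149121427} + \frac{9999 i \sqrt{37327}}{149121427} \approx 0.81871 + 0.012955 i$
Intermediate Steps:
$M = \frac{6}{5}$ ($M = 6 \cdot \frac{1}{5} = \frac{6}{5} \approx 1.2$)
$\frac{-9735 + \left(1 + 0 M\right) \left(-264\right)}{\sqrt{-20826 - 16501} - 12210} = \frac{-9735 + \left(1 + 0 \cdot \frac{6}{5}\right) \left(-264\right)}{\sqrt{-20826 - 16501} - 12210} = \frac{-9735 + \left(1 + 0\right) \left(-264\right)}{\sqrt{-37327} - 12210} = \frac{-9735 + 1 \left(-264\right)}{i \sqrt{37327} - 12210} = \frac{-9735 - 264}{-12210 + i \sqrt{37327}} = - \frac{9999}{-12210 + i \sqrt{37327}}$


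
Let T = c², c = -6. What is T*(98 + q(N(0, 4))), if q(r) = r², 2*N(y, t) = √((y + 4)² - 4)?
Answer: 3636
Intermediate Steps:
N(y, t) = √(-4 + (4 + y)²)/2 (N(y, t) = √((y + 4)² - 4)/2 = √((4 + y)² - 4)/2 = √(-4 + (4 + y)²)/2)
T = 36 (T = (-6)² = 36)
T*(98 + q(N(0, 4))) = 36*(98 + (√(-4 + (4 + 0)²)/2)²) = 36*(98 + (√(-4 + 4²)/2)²) = 36*(98 + (√(-4 + 16)/2)²) = 36*(98 + (√12/2)²) = 36*(98 + ((2*√3)/2)²) = 36*(98 + (√3)²) = 36*(98 + 3) = 36*101 = 3636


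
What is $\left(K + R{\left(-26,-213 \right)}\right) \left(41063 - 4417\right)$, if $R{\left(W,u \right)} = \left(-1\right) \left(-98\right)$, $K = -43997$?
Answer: $-1608722754$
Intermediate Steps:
$R{\left(W,u \right)} = 98$
$\left(K + R{\left(-26,-213 \right)}\right) \left(41063 - 4417\right) = \left(-43997 + 98\right) \left(41063 - 4417\right) = \left(-43899\right) 36646 = -1608722754$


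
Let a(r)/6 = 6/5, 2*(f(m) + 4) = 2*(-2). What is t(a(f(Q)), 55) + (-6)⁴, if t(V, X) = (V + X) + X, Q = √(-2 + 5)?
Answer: 7066/5 ≈ 1413.2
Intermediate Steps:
Q = √3 ≈ 1.7320
f(m) = -6 (f(m) = -4 + (2*(-2))/2 = -4 + (½)*(-4) = -4 - 2 = -6)
a(r) = 36/5 (a(r) = 6*(6/5) = 36/5)
t(V, X) = V + 2*X
t(a(f(Q)), 55) + (-6)⁴ = (36/5 + 2*55) + (-6)⁴ = (36/5 + 110) + 1296 = 586/5 + 1296 = 7066/5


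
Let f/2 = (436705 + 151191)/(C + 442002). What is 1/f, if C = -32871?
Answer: 409131/1175792 ≈ 0.34796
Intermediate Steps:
f = 1175792/409131 (f = 2*((436705 + 151191)/(-32871 + 442002)) = 2*(587896/409131) = 1175792/409131 ≈ 2.8739)
1/f = 1/(1175792/409131) = 409131/1175792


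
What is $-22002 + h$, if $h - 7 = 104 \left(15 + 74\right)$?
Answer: $-12739$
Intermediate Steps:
$h = 9263$ ($h = 7 + 104 \left(15 + 74\right) = 7 + 104 \cdot 89 = 7 + 9256 = 9263$)
$-22002 + h = -22002 + 9263 = -12739$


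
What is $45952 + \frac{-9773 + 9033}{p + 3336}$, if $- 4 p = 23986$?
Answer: $\frac{244512072}{5321} \approx 45952.0$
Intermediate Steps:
$p = - \frac{11993}{2}$ ($p = \left(- \frac{1}{4}\right) 23986 = - \frac{11993}{2} \approx -5996.5$)
$45952 + \frac{-9773 + 9033}{p + 3336} = 45952 + \frac{-9773 + 9033}{- \frac{11993}{2} + 3336} = 45952 - \frac{740}{- \frac{5321}{2}} = 45952 - - \frac{1480}{5321} = 45952 + \frac{1480}{5321} = \frac{244512072}{5321}$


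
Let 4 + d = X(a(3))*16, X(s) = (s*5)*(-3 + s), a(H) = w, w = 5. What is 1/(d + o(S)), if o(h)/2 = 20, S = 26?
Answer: 1/836 ≈ 0.0011962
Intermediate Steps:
a(H) = 5
X(s) = 5*s*(-3 + s) (X(s) = (5*s)*(-3 + s) = 5*s*(-3 + s))
o(h) = 40 (o(h) = 2*20 = 40)
d = 796 (d = -4 + (5*5*(-3 + 5))*16 = -4 + (5*5*2)*16 = -4 + 50*16 = -4 + 800 = 796)
1/(d + o(S)) = 1/(796 + 40) = 1/836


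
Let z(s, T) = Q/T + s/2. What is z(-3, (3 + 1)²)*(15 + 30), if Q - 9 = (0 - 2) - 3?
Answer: -225/4 ≈ -56.250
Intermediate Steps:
Q = 4 (Q = 9 + ((0 - 2) - 3) = 9 + (-2 - 3) = 9 - 5 = 4)
z(s, T) = s/2 + 4/T (z(s, T) = 4/T + s/2 = s/2 + 4/T)
z(-3, (3 + 1)²)*(15 + 30) = ((½)*(-3) + 4/((3 + 1)²))*(15 + 30) = (-3/2 + 4/(4²))*45 = (-3/2 + 4/16)*45 = (-3/2 + 4*(1/16))*45 = (-3/2 + ¼)*45 = -5/4*45 = -225/4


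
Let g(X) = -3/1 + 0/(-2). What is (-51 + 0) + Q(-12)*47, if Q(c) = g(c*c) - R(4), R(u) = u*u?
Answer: -944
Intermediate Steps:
R(u) = u²
g(X) = -3 (g(X) = -3*1 + 0*(-½) = -3 + 0 = -3)
Q(c) = -19 (Q(c) = -3 - 1*4² = -3 - 1*16 = -3 - 16 = -19)
(-51 + 0) + Q(-12)*47 = (-51 + 0) - 19*47 = -51 - 893 = -944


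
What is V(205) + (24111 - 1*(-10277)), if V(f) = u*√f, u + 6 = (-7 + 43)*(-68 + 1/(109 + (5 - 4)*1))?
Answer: 34388 - 134952*√205/55 ≈ -743.25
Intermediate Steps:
u = -134952/55 (u = -6 + (-7 + 43)*(-68 + 1/(109 + (5 - 4)*1)) = -6 + 36*(-68 + 1/(109 + 1*1)) = -6 + 36*(-68 + 1/(109 + 1)) = -6 + 36*(-68 + 1/110) = -6 + 36*(-7479/110) = -6 - 134622/55 = -134952/55 ≈ -2453.7)
V(f) = -134952*√f/55
V(205) + (24111 - 1*(-10277)) = -134952*√205/55 + (24111 - 1*(-10277)) = -134952*√205/55 + (24111 + 10277) = -134952*√205/55 + 34388 = 34388 - 134952*√205/55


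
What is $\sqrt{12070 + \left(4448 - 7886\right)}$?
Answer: $2 \sqrt{2158} \approx 92.909$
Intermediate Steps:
$\sqrt{12070 + \left(4448 - 7886\right)} = \sqrt{12070 - 3438} = \sqrt{8632} = 2 \sqrt{2158}$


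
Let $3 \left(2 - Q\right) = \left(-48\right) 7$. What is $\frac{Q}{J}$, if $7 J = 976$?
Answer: $\frac{399}{488} \approx 0.81762$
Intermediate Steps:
$Q = 114$ ($Q = 2 - \frac{\left(-48\right) 7}{3} = 2 - -112 = 2 + 112 = 114$)
$J = \frac{976}{7}$ ($J = \frac{1}{7} \cdot 976 = \frac{976}{7} \approx 139.43$)
$\frac{Q}{J} = \frac{114}{\frac{976}{7}} = 114 \cdot \frac{7}{976} = \frac{399}{488}$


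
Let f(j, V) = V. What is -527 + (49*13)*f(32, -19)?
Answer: -12630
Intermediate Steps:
-527 + (49*13)*f(32, -19) = -527 + (49*13)*(-19) = -527 + 637*(-19) = -527 - 12103 = -12630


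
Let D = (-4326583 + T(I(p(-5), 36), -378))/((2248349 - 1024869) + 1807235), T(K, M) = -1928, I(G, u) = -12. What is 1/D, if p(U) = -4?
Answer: -3030715/4328511 ≈ -0.70018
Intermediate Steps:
D = -4328511/3030715 (D = (-4326583 - 1928)/((2248349 - 1024869) + 1807235) = -4328511/(1223480 + 1807235) = -4328511/3030715 ≈ -1.4282)
1/D = 1/(-4328511/3030715) = -3030715/4328511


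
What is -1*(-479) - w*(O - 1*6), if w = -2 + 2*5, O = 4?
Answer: 495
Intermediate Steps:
w = 8 (w = -2 + 10 = 8)
-1*(-479) - w*(O - 1*6) = -1*(-479) - 8*(4 - 1*6) = 479 - 8*(4 - 6) = 479 - 8*(-2) = 479 - 1*(-16) = 479 + 16 = 495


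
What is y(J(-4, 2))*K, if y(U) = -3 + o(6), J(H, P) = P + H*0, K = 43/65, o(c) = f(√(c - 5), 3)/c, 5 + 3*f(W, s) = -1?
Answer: -86/39 ≈ -2.2051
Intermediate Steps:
f(W, s) = -2 (f(W, s) = -5/3 + (⅓)*(-1) = -5/3 - ⅓ = -2)
o(c) = -2/c
K = 43/65 (K = 43*(1/65) = 43/65 ≈ 0.66154)
J(H, P) = P (J(H, P) = P + 0 = P)
y(U) = -10/3 (y(U) = -3 - 2/6 = -3 - 2*⅙ = -3 - ⅓ = -10/3)
y(J(-4, 2))*K = -10/3*43/65 = -86/39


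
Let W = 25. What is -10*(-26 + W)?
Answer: 10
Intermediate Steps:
-10*(-26 + W) = -10*(-26 + 25) = -10*(-1) = 10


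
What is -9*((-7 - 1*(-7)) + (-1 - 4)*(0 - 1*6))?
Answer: -270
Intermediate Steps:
-9*((-7 - 1*(-7)) + (-1 - 4)*(0 - 1*6)) = -9*((-7 + 7) - 5*(0 - 6)) = -9*(0 - 5*(-6)) = -9*(0 + 30) = -9*30 = -270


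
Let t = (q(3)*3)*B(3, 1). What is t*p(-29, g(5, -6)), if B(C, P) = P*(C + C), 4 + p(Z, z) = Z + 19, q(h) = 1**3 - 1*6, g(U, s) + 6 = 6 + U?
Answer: 1260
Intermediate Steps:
g(U, s) = U (g(U, s) = -6 + (6 + U) = U)
q(h) = -5 (q(h) = 1 - 6 = -5)
p(Z, z) = 15 + Z (p(Z, z) = -4 + (Z + 19) = -4 + (19 + Z) = 15 + Z)
B(C, P) = 2*C*P (B(C, P) = P*(2*C) = 2*C*P)
t = -90 (t = (-5*3)*(2*3*1) = -15*6 = -90)
t*p(-29, g(5, -6)) = -90*(15 - 29) = -90*(-14) = 1260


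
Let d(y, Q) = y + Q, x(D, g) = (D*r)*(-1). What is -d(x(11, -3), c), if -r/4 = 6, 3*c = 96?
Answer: -296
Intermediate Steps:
c = 32 (c = (⅓)*96 = 32)
r = -24 (r = -4*6 = -24)
x(D, g) = 24*D (x(D, g) = (D*(-24))*(-1) = -24*D*(-1) = 24*D)
d(y, Q) = Q + y
-d(x(11, -3), c) = -(32 + 24*11) = -(32 + 264) = -1*296 = -296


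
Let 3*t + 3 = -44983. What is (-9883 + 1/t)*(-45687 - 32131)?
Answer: 17298810704669/22493 ≈ 7.6908e+8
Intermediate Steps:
t = -44986/3 (t = -1 + (1/3)*(-44983) = -1 - 44983/3 = -44986/3 ≈ -14995.)
(-9883 + 1/t)*(-45687 - 32131) = (-9883 + 1/(-44986/3))*(-45687 - 32131) = (-9883 - 3/44986)*(-77818) = -444596641/44986*(-77818) = 17298810704669/22493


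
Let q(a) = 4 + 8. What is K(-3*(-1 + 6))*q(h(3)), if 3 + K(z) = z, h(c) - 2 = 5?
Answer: -216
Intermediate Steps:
h(c) = 7 (h(c) = 2 + 5 = 7)
q(a) = 12
K(z) = -3 + z
K(-3*(-1 + 6))*q(h(3)) = (-3 - 3*(-1 + 6))*12 = (-3 - 3*5)*12 = (-3 - 15)*12 = -18*12 = -216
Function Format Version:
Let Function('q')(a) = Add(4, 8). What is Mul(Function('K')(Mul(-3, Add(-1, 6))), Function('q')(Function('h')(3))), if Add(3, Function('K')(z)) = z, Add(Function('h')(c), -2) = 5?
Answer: -216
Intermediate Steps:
Function('h')(c) = 7 (Function('h')(c) = Add(2, 5) = 7)
Function('q')(a) = 12
Function('K')(z) = Add(-3, z)
Mul(Function('K')(Mul(-3, Add(-1, 6))), Function('q')(Function('h')(3))) = Mul(Add(-3, Mul(-3, Add(-1, 6))), 12) = Mul(Add(-3, Mul(-3, 5)), 12) = Mul(Add(-3, -15), 12) = Mul(-18, 12) = -216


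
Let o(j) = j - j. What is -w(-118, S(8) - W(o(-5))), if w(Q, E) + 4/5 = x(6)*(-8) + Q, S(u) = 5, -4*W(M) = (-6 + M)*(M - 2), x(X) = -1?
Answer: 554/5 ≈ 110.80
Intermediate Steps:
o(j) = 0
W(M) = -(-6 + M)*(-2 + M)/4 (W(M) = -(-6 + M)*(M - 2)/4 = -(-6 + M)*(-2 + M)/4)
w(Q, E) = 36/5 + Q (w(Q, E) = -⅘ + (-1*(-8) + Q) = -⅘ + (8 + Q) = 36/5 + Q)
-w(-118, S(8) - W(o(-5))) = -(36/5 - 118) = -1*(-554/5) = 554/5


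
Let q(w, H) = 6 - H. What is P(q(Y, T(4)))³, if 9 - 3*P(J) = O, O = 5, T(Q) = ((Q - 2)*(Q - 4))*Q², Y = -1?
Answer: 64/27 ≈ 2.3704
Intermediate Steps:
T(Q) = Q²*(-4 + Q)*(-2 + Q) (T(Q) = ((-2 + Q)*(-4 + Q))*Q² = ((-4 + Q)*(-2 + Q))*Q² = Q²*(-4 + Q)*(-2 + Q))
P(J) = 4/3 (P(J) = 3 - ⅓*5 = 3 - 5/3 = 4/3)
P(q(Y, T(4)))³ = (4/3)³ = 64/27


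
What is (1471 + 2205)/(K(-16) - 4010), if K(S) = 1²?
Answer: -3676/4009 ≈ -0.91694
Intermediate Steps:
K(S) = 1
(1471 + 2205)/(K(-16) - 4010) = (1471 + 2205)/(1 - 4010) = 3676/(-4009) = 3676*(-1/4009) = -3676/4009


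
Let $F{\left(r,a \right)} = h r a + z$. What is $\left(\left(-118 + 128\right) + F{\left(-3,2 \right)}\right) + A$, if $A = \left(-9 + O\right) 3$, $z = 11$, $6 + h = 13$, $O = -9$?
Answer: $-75$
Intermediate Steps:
$h = 7$ ($h = -6 + 13 = 7$)
$F{\left(r,a \right)} = 11 + 7 a r$ ($F{\left(r,a \right)} = 7 r a + 11 = 7 a r + 11 = 11 + 7 a r$)
$A = -54$ ($A = \left(-9 - 9\right) 3 = \left(-18\right) 3 = -54$)
$\left(\left(-118 + 128\right) + F{\left(-3,2 \right)}\right) + A = \left(\left(-118 + 128\right) + \left(11 + 7 \cdot 2 \left(-3\right)\right)\right) - 54 = \left(10 + \left(11 - 42\right)\right) - 54 = \left(10 - 31\right) - 54 = -21 - 54 = -75$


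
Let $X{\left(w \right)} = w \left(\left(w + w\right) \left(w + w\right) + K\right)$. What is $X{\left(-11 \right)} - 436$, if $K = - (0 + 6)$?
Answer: $-5694$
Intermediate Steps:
$K = -6$ ($K = \left(-1\right) 6 = -6$)
$X{\left(w \right)} = w \left(-6 + 4 w^{2}\right)$ ($X{\left(w \right)} = w \left(\left(w + w\right) \left(w + w\right) - 6\right) = w \left(2 w 2 w - 6\right) = w \left(4 w^{2} - 6\right) = w \left(-6 + 4 w^{2}\right)$)
$X{\left(-11 \right)} - 436 = \left(\left(-6\right) \left(-11\right) + 4 \left(-11\right)^{3}\right) - 436 = \left(66 + 4 \left(-1331\right)\right) - 436 = \left(66 - 5324\right) - 436 = -5258 - 436 = -5694$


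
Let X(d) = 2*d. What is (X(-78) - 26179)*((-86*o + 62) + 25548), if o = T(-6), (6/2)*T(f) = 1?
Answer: -2021053240/3 ≈ -6.7368e+8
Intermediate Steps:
T(f) = 1/3 (T(f) = (1/3)*1 = 1/3)
o = 1/3 ≈ 0.33333
(X(-78) - 26179)*((-86*o + 62) + 25548) = (2*(-78) - 26179)*((-86*1/3 + 62) + 25548) = (-156 - 26179)*((-86/3 + 62) + 25548) = -26335*(100/3 + 25548) = -26335*76744/3 = -2021053240/3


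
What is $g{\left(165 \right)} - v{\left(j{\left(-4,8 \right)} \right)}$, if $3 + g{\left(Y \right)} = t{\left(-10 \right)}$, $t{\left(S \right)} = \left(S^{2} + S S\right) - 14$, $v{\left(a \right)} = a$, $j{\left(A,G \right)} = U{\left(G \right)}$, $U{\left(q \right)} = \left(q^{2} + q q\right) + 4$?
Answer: $51$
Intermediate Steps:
$U{\left(q \right)} = 4 + 2 q^{2}$ ($U{\left(q \right)} = \left(q^{2} + q^{2}\right) + 4 = 2 q^{2} + 4 = 4 + 2 q^{2}$)
$j{\left(A,G \right)} = 4 + 2 G^{2}$
$t{\left(S \right)} = -14 + 2 S^{2}$ ($t{\left(S \right)} = \left(S^{2} + S^{2}\right) - 14 = 2 S^{2} - 14 = -14 + 2 S^{2}$)
$g{\left(Y \right)} = 183$ ($g{\left(Y \right)} = -3 - \left(14 - 2 \left(-10\right)^{2}\right) = -3 + \left(-14 + 2 \cdot 100\right) = -3 + \left(-14 + 200\right) = -3 + 186 = 183$)
$g{\left(165 \right)} - v{\left(j{\left(-4,8 \right)} \right)} = 183 - \left(4 + 2 \cdot 8^{2}\right) = 183 - \left(4 + 2 \cdot 64\right) = 183 - \left(4 + 128\right) = 183 - 132 = 51$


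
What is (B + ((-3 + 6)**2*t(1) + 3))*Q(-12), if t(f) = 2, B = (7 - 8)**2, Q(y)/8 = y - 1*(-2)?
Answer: -1760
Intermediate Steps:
Q(y) = 16 + 8*y (Q(y) = 8*(y - 1*(-2)) = 8*(y + 2) = 8*(2 + y) = 16 + 8*y)
B = 1 (B = (-1)**2 = 1)
(B + ((-3 + 6)**2*t(1) + 3))*Q(-12) = (1 + ((-3 + 6)**2*2 + 3))*(16 + 8*(-12)) = (1 + (3**2*2 + 3))*(16 - 96) = (1 + (9*2 + 3))*(-80) = (1 + (18 + 3))*(-80) = (1 + 21)*(-80) = 22*(-80) = -1760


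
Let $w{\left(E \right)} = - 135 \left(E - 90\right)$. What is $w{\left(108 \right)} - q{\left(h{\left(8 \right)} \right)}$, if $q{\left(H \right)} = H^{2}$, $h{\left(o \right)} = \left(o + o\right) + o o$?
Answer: $-8830$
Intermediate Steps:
$w{\left(E \right)} = 12150 - 135 E$ ($w{\left(E \right)} = - 135 \left(-90 + E\right) = 12150 - 135 E$)
$h{\left(o \right)} = o^{2} + 2 o$ ($h{\left(o \right)} = 2 o + o^{2} = o^{2} + 2 o$)
$w{\left(108 \right)} - q{\left(h{\left(8 \right)} \right)} = \left(12150 - 14580\right) - \left(8 \left(2 + 8\right)\right)^{2} = \left(12150 - 14580\right) - \left(8 \cdot 10\right)^{2} = -2430 - 80^{2} = -2430 - 6400 = -8830$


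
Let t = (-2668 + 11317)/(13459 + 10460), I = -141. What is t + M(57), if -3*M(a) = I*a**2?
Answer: 1217503902/7973 ≈ 1.5270e+5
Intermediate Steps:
M(a) = 47*a**2 (M(a) = -(-47)*a**2 = 47*a**2)
t = 2883/7973 (t = 8649/23919 = 8649*(1/23919) = 2883/7973 ≈ 0.36160)
t + M(57) = 2883/7973 + 47*57**2 = 2883/7973 + 47*3249 = 2883/7973 + 152703 = 1217503902/7973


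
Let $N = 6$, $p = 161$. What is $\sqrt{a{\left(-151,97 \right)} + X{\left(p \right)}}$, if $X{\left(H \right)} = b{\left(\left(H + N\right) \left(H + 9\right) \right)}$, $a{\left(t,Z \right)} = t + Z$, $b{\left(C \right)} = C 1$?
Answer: $4 \sqrt{1771} \approx 168.33$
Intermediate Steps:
$b{\left(C \right)} = C$
$a{\left(t,Z \right)} = Z + t$
$X{\left(H \right)} = \left(6 + H\right) \left(9 + H\right)$ ($X{\left(H \right)} = \left(H + 6\right) \left(H + 9\right) = \left(6 + H\right) \left(9 + H\right)$)
$\sqrt{a{\left(-151,97 \right)} + X{\left(p \right)}} = \sqrt{\left(97 - 151\right) + \left(54 + 161^{2} + 15 \cdot 161\right)} = \sqrt{-54 + \left(54 + 25921 + 2415\right)} = \sqrt{-54 + 28390} = \sqrt{28336} = 4 \sqrt{1771}$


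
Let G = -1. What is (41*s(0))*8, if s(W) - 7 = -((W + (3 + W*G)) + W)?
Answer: 1312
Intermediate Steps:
s(W) = 4 - W (s(W) = 7 - ((W + (3 + W*(-1))) + W) = 7 - ((W + (3 - W)) + W) = 7 - (3 + W) = 7 + (-3 - W) = 4 - W)
(41*s(0))*8 = (41*(4 - 1*0))*8 = (41*(4 + 0))*8 = (41*4)*8 = 164*8 = 1312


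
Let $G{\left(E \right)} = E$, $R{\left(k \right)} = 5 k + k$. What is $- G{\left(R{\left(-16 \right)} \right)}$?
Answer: $96$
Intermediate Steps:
$R{\left(k \right)} = 6 k$
$- G{\left(R{\left(-16 \right)} \right)} = - 6 \left(-16\right) = \left(-1\right) \left(-96\right) = 96$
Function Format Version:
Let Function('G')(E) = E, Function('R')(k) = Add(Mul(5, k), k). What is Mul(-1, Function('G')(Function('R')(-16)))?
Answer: 96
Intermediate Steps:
Function('R')(k) = Mul(6, k)
Mul(-1, Function('G')(Function('R')(-16))) = Mul(-1, Mul(6, -16)) = Mul(-1, -96) = 96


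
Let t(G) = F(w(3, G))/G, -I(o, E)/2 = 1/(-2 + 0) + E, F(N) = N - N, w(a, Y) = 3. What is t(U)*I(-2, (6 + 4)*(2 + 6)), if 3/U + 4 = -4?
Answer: 0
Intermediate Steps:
U = -3/8 (U = 3/(-4 - 4) = 3/(-8) = 3*(-1/8) = -3/8 ≈ -0.37500)
F(N) = 0
I(o, E) = 1 - 2*E (I(o, E) = -2*(1/(-2 + 0) + E) = -2*(1/(-2) + E) = -2*(-1/2 + E) = 1 - 2*E)
t(G) = 0 (t(G) = 0/G = 0)
t(U)*I(-2, (6 + 4)*(2 + 6)) = 0*(1 - 2*(6 + 4)*(2 + 6)) = 0*(1 - 20*8) = 0*(1 - 2*80) = 0*(1 - 160) = 0*(-159) = 0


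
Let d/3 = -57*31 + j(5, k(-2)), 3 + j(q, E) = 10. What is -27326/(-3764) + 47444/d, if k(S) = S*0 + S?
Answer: -2143621/1242120 ≈ -1.7258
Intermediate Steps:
k(S) = S (k(S) = 0 + S = S)
j(q, E) = 7 (j(q, E) = -3 + 10 = 7)
d = -5280 (d = 3*(-57*31 + 7) = 3*(-1767 + 7) = 3*(-1760) = -5280)
-27326/(-3764) + 47444/d = -27326/(-3764) + 47444/(-5280) = -27326*(-1/3764) + 47444*(-1/5280) = 13663/1882 - 11861/1320 = -2143621/1242120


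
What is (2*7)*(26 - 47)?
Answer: -294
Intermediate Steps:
(2*7)*(26 - 47) = 14*(-21) = -294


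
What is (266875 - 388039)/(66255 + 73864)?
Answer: -121164/140119 ≈ -0.86472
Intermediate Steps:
(266875 - 388039)/(66255 + 73864) = -121164/140119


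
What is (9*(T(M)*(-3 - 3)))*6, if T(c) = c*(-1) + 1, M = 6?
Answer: 1620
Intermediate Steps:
T(c) = 1 - c (T(c) = -c + 1 = 1 - c)
(9*(T(M)*(-3 - 3)))*6 = (9*((1 - 1*6)*(-3 - 3)))*6 = (9*((1 - 6)*(-6)))*6 = (9*(-5*(-6)))*6 = (9*30)*6 = 270*6 = 1620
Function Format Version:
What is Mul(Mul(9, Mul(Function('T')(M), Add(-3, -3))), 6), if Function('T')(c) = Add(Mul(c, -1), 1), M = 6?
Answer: 1620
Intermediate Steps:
Function('T')(c) = Add(1, Mul(-1, c)) (Function('T')(c) = Add(Mul(-1, c), 1) = Add(1, Mul(-1, c)))
Mul(Mul(9, Mul(Function('T')(M), Add(-3, -3))), 6) = Mul(Mul(9, Mul(Add(1, Mul(-1, 6)), Add(-3, -3))), 6) = Mul(Mul(9, Mul(Add(1, -6), -6)), 6) = Mul(Mul(9, Mul(-5, -6)), 6) = Mul(Mul(9, 30), 6) = Mul(270, 6) = 1620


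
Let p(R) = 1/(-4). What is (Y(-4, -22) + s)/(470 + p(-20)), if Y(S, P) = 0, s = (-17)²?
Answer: 1156/1879 ≈ 0.61522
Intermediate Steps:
s = 289
p(R) = -¼
(Y(-4, -22) + s)/(470 + p(-20)) = (0 + 289)/(470 - ¼) = 289/(1879/4) = 289*(4/1879) = 1156/1879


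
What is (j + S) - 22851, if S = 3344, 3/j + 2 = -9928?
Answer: -64568171/3310 ≈ -19507.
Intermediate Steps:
j = -1/3310 (j = 3/(-2 - 9928) = 3/(-9930) = 3*(-1/9930) = -1/3310 ≈ -0.00030211)
(j + S) - 22851 = (-1/3310 + 3344) - 22851 = 11068639/3310 - 22851 = -64568171/3310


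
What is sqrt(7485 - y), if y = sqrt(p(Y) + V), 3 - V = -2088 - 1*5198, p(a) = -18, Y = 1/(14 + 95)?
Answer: sqrt(7485 - sqrt(7271)) ≈ 86.022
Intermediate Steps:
Y = 1/109 ≈ 0.0091743
V = 7289 (V = 3 - (-2088 - 1*5198) = 3 - (-2088 - 5198) = 3 - 1*(-7286) = 3 + 7286 = 7289)
y = sqrt(7271) (y = sqrt(-18 + 7289) = sqrt(7271) ≈ 85.270)
sqrt(7485 - y) = sqrt(7485 - sqrt(7271))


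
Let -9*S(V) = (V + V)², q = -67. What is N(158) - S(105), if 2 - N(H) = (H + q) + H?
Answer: 4653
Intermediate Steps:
N(H) = 69 - 2*H (N(H) = 2 - ((H - 67) + H) = 2 - ((-67 + H) + H) = 2 - (-67 + 2*H) = 2 + (67 - 2*H) = 69 - 2*H)
S(V) = -4*V²/9 (S(V) = -(V + V)²/9 = -4*V²/9)
N(158) - S(105) = (69 - 2*158) - (-4)*105²/9 = (69 - 316) - (-4)*11025/9 = -247 - 1*(-4900) = -247 + 4900 = 4653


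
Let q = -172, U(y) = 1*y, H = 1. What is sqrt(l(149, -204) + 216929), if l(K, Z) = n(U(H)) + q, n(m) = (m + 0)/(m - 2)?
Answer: 18*sqrt(669) ≈ 465.57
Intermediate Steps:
U(y) = y
n(m) = m/(-2 + m)
l(K, Z) = -173 (l(K, Z) = 1/(-2 + 1) - 172 = 1/(-1) - 172 = 1*(-1) - 172 = -1 - 172 = -173)
sqrt(l(149, -204) + 216929) = sqrt(-173 + 216929) = sqrt(216756) = 18*sqrt(669)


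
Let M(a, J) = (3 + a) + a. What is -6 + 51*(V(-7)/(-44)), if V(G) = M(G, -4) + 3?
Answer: 36/11 ≈ 3.2727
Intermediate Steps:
M(a, J) = 3 + 2*a
V(G) = 6 + 2*G (V(G) = (3 + 2*G) + 3 = 6 + 2*G)
-6 + 51*(V(-7)/(-44)) = -6 + 51*((6 + 2*(-7))/(-44)) = -6 + 51*((6 - 14)*(-1/44)) = -6 + 51*(-8*(-1/44)) = -6 + 51*(2/11) = -6 + 102/11 = 36/11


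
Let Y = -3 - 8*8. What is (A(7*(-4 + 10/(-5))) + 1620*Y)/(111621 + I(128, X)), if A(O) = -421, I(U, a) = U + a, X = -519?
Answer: -108961/111230 ≈ -0.97960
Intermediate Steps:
Y = -67 (Y = -3 - 64 = -67)
(A(7*(-4 + 10/(-5))) + 1620*Y)/(111621 + I(128, X)) = (-421 + 1620*(-67))/(111621 + (128 - 519)) = (-421 - 108540)/(111621 - 391) = -108961/111230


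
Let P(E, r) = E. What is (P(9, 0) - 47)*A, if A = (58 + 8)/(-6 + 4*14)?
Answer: -1254/25 ≈ -50.160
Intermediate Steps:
A = 33/25 (A = 66/(-6 + 56) = 66/50 = 66*(1/50) = 33/25 ≈ 1.3200)
(P(9, 0) - 47)*A = (9 - 47)*(33/25) = -38*33/25 = -1254/25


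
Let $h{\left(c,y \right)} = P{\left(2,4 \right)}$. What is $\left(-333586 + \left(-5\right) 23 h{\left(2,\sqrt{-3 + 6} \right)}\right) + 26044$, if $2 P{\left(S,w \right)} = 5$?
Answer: $- \frac{615659}{2} \approx -3.0783 \cdot 10^{5}$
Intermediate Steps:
$P{\left(S,w \right)} = \frac{5}{2}$ ($P{\left(S,w \right)} = \frac{1}{2} \cdot 5 = \frac{5}{2}$)
$h{\left(c,y \right)} = \frac{5}{2}$
$\left(-333586 + \left(-5\right) 23 h{\left(2,\sqrt{-3 + 6} \right)}\right) + 26044 = \left(-333586 + \left(-5\right) 23 \cdot \frac{5}{2}\right) + 26044 = \left(-333586 - \frac{575}{2}\right) + 26044 = - \frac{667747}{2} + 26044 = - \frac{615659}{2}$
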